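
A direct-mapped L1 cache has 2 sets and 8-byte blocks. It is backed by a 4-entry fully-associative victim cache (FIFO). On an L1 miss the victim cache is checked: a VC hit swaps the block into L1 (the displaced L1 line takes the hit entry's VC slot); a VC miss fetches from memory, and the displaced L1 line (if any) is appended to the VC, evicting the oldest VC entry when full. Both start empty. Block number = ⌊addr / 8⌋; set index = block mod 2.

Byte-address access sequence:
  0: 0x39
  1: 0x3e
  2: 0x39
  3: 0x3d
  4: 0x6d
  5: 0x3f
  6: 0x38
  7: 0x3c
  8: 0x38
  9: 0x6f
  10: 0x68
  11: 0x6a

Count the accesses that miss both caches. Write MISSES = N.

0: 0x39 (blk 7, set 1) → MISS  vc=[]
1: 0x3e (blk 7, set 1) → L1-HIT  vc=[]
2: 0x39 (blk 7, set 1) → L1-HIT  vc=[]
3: 0x3d (blk 7, set 1) → L1-HIT  vc=[]
4: 0x6d (blk 13, set 1) → MISS  vc=[7]
5: 0x3f (blk 7, set 1) → VC-HIT  vc=[13]
6: 0x38 (blk 7, set 1) → L1-HIT  vc=[13]
7: 0x3c (blk 7, set 1) → L1-HIT  vc=[13]
8: 0x38 (blk 7, set 1) → L1-HIT  vc=[13]
9: 0x6f (blk 13, set 1) → VC-HIT  vc=[7]
10: 0x68 (blk 13, set 1) → L1-HIT  vc=[7]
11: 0x6a (blk 13, set 1) → L1-HIT  vc=[7]

MISSES = 2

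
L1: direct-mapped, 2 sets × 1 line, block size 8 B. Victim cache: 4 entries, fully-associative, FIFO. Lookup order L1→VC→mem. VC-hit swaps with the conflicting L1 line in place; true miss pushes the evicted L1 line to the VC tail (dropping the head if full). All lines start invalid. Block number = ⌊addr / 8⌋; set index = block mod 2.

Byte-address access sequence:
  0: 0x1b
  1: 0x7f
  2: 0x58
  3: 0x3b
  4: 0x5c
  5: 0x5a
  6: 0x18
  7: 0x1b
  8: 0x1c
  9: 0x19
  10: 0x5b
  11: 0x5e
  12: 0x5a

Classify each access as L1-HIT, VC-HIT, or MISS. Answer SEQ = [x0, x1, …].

SEQ = [MISS, MISS, MISS, MISS, VC-HIT, L1-HIT, VC-HIT, L1-HIT, L1-HIT, L1-HIT, VC-HIT, L1-HIT, L1-HIT]

0: 0x1b (blk 3, set 1) → MISS  vc=[]
1: 0x7f (blk 15, set 1) → MISS  vc=[3]
2: 0x58 (blk 11, set 1) → MISS  vc=[3, 15]
3: 0x3b (blk 7, set 1) → MISS  vc=[3, 15, 11]
4: 0x5c (blk 11, set 1) → VC-HIT  vc=[3, 15, 7]
5: 0x5a (blk 11, set 1) → L1-HIT  vc=[3, 15, 7]
6: 0x18 (blk 3, set 1) → VC-HIT  vc=[11, 15, 7]
7: 0x1b (blk 3, set 1) → L1-HIT  vc=[11, 15, 7]
8: 0x1c (blk 3, set 1) → L1-HIT  vc=[11, 15, 7]
9: 0x19 (blk 3, set 1) → L1-HIT  vc=[11, 15, 7]
10: 0x5b (blk 11, set 1) → VC-HIT  vc=[3, 15, 7]
11: 0x5e (blk 11, set 1) → L1-HIT  vc=[3, 15, 7]
12: 0x5a (blk 11, set 1) → L1-HIT  vc=[3, 15, 7]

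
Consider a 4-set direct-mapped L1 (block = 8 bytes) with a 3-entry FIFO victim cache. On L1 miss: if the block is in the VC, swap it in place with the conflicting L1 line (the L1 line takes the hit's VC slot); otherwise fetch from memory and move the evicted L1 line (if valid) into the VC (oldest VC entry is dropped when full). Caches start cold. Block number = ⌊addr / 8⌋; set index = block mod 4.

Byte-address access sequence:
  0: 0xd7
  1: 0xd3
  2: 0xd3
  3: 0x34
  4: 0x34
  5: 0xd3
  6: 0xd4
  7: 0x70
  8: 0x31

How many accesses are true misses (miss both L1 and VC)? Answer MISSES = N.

MISSES = 3

  [0] addr=0xd7 blk=26 s=2: MISS | VC []
  [1] addr=0xd3 blk=26 s=2: L1-HIT | VC []
  [2] addr=0xd3 blk=26 s=2: L1-HIT | VC []
  [3] addr=0x34 blk=6 s=2: MISS | VC [26]
  [4] addr=0x34 blk=6 s=2: L1-HIT | VC [26]
  [5] addr=0xd3 blk=26 s=2: VC-HIT | VC [6]
  [6] addr=0xd4 blk=26 s=2: L1-HIT | VC [6]
  [7] addr=0x70 blk=14 s=2: MISS | VC [6, 26]
  [8] addr=0x31 blk=6 s=2: VC-HIT | VC [14, 26]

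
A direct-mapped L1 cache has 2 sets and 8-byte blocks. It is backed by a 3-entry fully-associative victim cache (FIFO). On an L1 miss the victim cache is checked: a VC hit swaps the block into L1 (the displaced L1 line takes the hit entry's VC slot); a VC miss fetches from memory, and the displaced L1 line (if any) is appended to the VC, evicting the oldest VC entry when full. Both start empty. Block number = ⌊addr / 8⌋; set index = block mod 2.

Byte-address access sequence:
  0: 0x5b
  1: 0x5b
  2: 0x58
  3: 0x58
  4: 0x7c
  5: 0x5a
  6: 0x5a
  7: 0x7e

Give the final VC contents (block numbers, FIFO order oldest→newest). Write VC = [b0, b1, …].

  [0] addr=0x5b blk=11 s=1: MISS | VC []
  [1] addr=0x5b blk=11 s=1: L1-HIT | VC []
  [2] addr=0x58 blk=11 s=1: L1-HIT | VC []
  [3] addr=0x58 blk=11 s=1: L1-HIT | VC []
  [4] addr=0x7c blk=15 s=1: MISS | VC [11]
  [5] addr=0x5a blk=11 s=1: VC-HIT | VC [15]
  [6] addr=0x5a blk=11 s=1: L1-HIT | VC [15]
  [7] addr=0x7e blk=15 s=1: VC-HIT | VC [11]

VC = [11]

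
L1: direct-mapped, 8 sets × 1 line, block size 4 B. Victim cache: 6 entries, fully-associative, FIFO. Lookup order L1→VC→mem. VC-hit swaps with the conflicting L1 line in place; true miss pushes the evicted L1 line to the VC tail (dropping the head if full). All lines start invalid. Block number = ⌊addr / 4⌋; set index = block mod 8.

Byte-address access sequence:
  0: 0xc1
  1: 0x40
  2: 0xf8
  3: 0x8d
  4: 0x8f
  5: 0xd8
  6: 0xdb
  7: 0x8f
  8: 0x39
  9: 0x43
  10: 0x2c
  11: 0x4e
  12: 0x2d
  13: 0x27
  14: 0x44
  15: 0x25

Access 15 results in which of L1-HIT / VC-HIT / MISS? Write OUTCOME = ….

OUTCOME = VC-HIT

#0 0xc1→b48/s0 MISS; vc=[]
#1 0x40→b16/s0 MISS; vc=[48]
#2 0xf8→b62/s6 MISS; vc=[48]
#3 0x8d→b35/s3 MISS; vc=[48]
#4 0x8f→b35/s3 L1-HIT; vc=[48]
#5 0xd8→b54/s6 MISS; vc=[48,62]
#6 0xdb→b54/s6 L1-HIT; vc=[48,62]
#7 0x8f→b35/s3 L1-HIT; vc=[48,62]
#8 0x39→b14/s6 MISS; vc=[48,62,54]
#9 0x43→b16/s0 L1-HIT; vc=[48,62,54]
#10 0x2c→b11/s3 MISS; vc=[48,62,54,35]
#11 0x4e→b19/s3 MISS; vc=[48,62,54,35,11]
#12 0x2d→b11/s3 VC-HIT; vc=[48,62,54,35,19]
#13 0x27→b9/s1 MISS; vc=[48,62,54,35,19]
#14 0x44→b17/s1 MISS; vc=[48,62,54,35,19,9]
#15 0x25→b9/s1 VC-HIT; vc=[48,62,54,35,19,17]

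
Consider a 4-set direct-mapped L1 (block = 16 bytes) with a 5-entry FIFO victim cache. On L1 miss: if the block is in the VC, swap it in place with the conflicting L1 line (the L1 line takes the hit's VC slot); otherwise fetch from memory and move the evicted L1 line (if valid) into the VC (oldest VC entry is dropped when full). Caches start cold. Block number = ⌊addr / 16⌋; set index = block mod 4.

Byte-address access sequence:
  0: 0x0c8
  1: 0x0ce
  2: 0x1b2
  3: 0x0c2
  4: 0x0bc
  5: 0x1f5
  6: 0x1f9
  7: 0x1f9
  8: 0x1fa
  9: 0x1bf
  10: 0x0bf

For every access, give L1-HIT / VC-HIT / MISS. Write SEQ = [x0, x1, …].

  [0] addr=0xc8 blk=12 s=0: MISS | VC []
  [1] addr=0xce blk=12 s=0: L1-HIT | VC []
  [2] addr=0x1b2 blk=27 s=3: MISS | VC []
  [3] addr=0xc2 blk=12 s=0: L1-HIT | VC []
  [4] addr=0xbc blk=11 s=3: MISS | VC [27]
  [5] addr=0x1f5 blk=31 s=3: MISS | VC [27, 11]
  [6] addr=0x1f9 blk=31 s=3: L1-HIT | VC [27, 11]
  [7] addr=0x1f9 blk=31 s=3: L1-HIT | VC [27, 11]
  [8] addr=0x1fa blk=31 s=3: L1-HIT | VC [27, 11]
  [9] addr=0x1bf blk=27 s=3: VC-HIT | VC [31, 11]
  [10] addr=0xbf blk=11 s=3: VC-HIT | VC [31, 27]

SEQ = [MISS, L1-HIT, MISS, L1-HIT, MISS, MISS, L1-HIT, L1-HIT, L1-HIT, VC-HIT, VC-HIT]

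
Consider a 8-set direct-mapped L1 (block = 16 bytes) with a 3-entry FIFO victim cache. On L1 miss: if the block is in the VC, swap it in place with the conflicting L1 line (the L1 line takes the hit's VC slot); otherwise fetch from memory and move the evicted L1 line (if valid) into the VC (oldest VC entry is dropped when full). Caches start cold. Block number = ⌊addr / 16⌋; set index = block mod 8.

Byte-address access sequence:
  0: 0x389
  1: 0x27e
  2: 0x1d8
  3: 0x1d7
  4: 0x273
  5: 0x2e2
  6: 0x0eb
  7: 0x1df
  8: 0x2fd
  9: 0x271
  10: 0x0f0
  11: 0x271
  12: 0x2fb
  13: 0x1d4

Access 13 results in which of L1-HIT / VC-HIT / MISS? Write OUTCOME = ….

0: 0x389 (blk 56, set 0) → MISS  vc=[]
1: 0x27e (blk 39, set 7) → MISS  vc=[]
2: 0x1d8 (blk 29, set 5) → MISS  vc=[]
3: 0x1d7 (blk 29, set 5) → L1-HIT  vc=[]
4: 0x273 (blk 39, set 7) → L1-HIT  vc=[]
5: 0x2e2 (blk 46, set 6) → MISS  vc=[]
6: 0xeb (blk 14, set 6) → MISS  vc=[46]
7: 0x1df (blk 29, set 5) → L1-HIT  vc=[46]
8: 0x2fd (blk 47, set 7) → MISS  vc=[46, 39]
9: 0x271 (blk 39, set 7) → VC-HIT  vc=[46, 47]
10: 0xf0 (blk 15, set 7) → MISS  vc=[46, 47, 39]
11: 0x271 (blk 39, set 7) → VC-HIT  vc=[46, 47, 15]
12: 0x2fb (blk 47, set 7) → VC-HIT  vc=[46, 39, 15]
13: 0x1d4 (blk 29, set 5) → L1-HIT  vc=[46, 39, 15]

OUTCOME = L1-HIT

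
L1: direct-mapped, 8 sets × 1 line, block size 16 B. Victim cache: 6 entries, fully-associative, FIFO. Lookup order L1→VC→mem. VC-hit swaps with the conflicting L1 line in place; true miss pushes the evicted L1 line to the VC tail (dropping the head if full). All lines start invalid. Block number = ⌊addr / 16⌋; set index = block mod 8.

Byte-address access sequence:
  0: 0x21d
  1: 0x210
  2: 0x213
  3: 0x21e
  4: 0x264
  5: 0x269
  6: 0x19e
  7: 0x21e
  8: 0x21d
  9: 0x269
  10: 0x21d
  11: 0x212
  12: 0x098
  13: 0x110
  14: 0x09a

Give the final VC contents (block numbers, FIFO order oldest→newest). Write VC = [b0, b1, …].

  [0] addr=0x21d blk=33 s=1: MISS | VC []
  [1] addr=0x210 blk=33 s=1: L1-HIT | VC []
  [2] addr=0x213 blk=33 s=1: L1-HIT | VC []
  [3] addr=0x21e blk=33 s=1: L1-HIT | VC []
  [4] addr=0x264 blk=38 s=6: MISS | VC []
  [5] addr=0x269 blk=38 s=6: L1-HIT | VC []
  [6] addr=0x19e blk=25 s=1: MISS | VC [33]
  [7] addr=0x21e blk=33 s=1: VC-HIT | VC [25]
  [8] addr=0x21d blk=33 s=1: L1-HIT | VC [25]
  [9] addr=0x269 blk=38 s=6: L1-HIT | VC [25]
  [10] addr=0x21d blk=33 s=1: L1-HIT | VC [25]
  [11] addr=0x212 blk=33 s=1: L1-HIT | VC [25]
  [12] addr=0x98 blk=9 s=1: MISS | VC [25, 33]
  [13] addr=0x110 blk=17 s=1: MISS | VC [25, 33, 9]
  [14] addr=0x9a blk=9 s=1: VC-HIT | VC [25, 33, 17]

VC = [25, 33, 17]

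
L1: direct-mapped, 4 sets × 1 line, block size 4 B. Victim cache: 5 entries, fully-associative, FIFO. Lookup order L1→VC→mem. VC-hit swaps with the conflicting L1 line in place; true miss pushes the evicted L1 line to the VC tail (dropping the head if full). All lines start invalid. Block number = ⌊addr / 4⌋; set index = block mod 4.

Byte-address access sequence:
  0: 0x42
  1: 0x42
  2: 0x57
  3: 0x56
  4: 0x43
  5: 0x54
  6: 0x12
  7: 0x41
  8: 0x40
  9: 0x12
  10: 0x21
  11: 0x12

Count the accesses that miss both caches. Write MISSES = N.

MISSES = 4

#0 0x42→b16/s0 MISS; vc=[]
#1 0x42→b16/s0 L1-HIT; vc=[]
#2 0x57→b21/s1 MISS; vc=[]
#3 0x56→b21/s1 L1-HIT; vc=[]
#4 0x43→b16/s0 L1-HIT; vc=[]
#5 0x54→b21/s1 L1-HIT; vc=[]
#6 0x12→b4/s0 MISS; vc=[16]
#7 0x41→b16/s0 VC-HIT; vc=[4]
#8 0x40→b16/s0 L1-HIT; vc=[4]
#9 0x12→b4/s0 VC-HIT; vc=[16]
#10 0x21→b8/s0 MISS; vc=[16,4]
#11 0x12→b4/s0 VC-HIT; vc=[16,8]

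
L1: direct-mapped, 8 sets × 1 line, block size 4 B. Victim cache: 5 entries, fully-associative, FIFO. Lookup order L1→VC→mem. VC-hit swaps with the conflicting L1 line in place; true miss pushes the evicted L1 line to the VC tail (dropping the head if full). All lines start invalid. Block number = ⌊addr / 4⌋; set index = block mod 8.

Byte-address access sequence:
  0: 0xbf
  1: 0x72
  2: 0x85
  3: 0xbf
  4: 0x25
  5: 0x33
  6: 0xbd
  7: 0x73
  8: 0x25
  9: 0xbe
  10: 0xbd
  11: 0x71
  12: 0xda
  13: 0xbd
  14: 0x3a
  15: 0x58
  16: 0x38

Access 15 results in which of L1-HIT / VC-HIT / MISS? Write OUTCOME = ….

#0 0xbf→b47/s7 MISS; vc=[]
#1 0x72→b28/s4 MISS; vc=[]
#2 0x85→b33/s1 MISS; vc=[]
#3 0xbf→b47/s7 L1-HIT; vc=[]
#4 0x25→b9/s1 MISS; vc=[33]
#5 0x33→b12/s4 MISS; vc=[33,28]
#6 0xbd→b47/s7 L1-HIT; vc=[33,28]
#7 0x73→b28/s4 VC-HIT; vc=[33,12]
#8 0x25→b9/s1 L1-HIT; vc=[33,12]
#9 0xbe→b47/s7 L1-HIT; vc=[33,12]
#10 0xbd→b47/s7 L1-HIT; vc=[33,12]
#11 0x71→b28/s4 L1-HIT; vc=[33,12]
#12 0xda→b54/s6 MISS; vc=[33,12]
#13 0xbd→b47/s7 L1-HIT; vc=[33,12]
#14 0x3a→b14/s6 MISS; vc=[33,12,54]
#15 0x58→b22/s6 MISS; vc=[33,12,54,14]
#16 0x38→b14/s6 VC-HIT; vc=[33,12,54,22]

OUTCOME = MISS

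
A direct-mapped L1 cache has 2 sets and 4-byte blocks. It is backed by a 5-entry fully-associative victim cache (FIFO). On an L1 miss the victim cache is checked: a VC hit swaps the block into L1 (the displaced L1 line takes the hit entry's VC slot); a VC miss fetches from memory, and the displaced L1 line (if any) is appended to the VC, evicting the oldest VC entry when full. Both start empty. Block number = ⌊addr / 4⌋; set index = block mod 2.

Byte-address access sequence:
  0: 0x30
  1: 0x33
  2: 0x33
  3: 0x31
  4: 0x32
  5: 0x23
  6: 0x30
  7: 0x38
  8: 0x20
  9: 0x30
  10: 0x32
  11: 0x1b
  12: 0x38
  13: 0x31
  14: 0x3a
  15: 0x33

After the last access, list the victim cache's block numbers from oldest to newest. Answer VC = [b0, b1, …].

  [0] addr=0x30 blk=12 s=0: MISS | VC []
  [1] addr=0x33 blk=12 s=0: L1-HIT | VC []
  [2] addr=0x33 blk=12 s=0: L1-HIT | VC []
  [3] addr=0x31 blk=12 s=0: L1-HIT | VC []
  [4] addr=0x32 blk=12 s=0: L1-HIT | VC []
  [5] addr=0x23 blk=8 s=0: MISS | VC [12]
  [6] addr=0x30 blk=12 s=0: VC-HIT | VC [8]
  [7] addr=0x38 blk=14 s=0: MISS | VC [8, 12]
  [8] addr=0x20 blk=8 s=0: VC-HIT | VC [14, 12]
  [9] addr=0x30 blk=12 s=0: VC-HIT | VC [14, 8]
  [10] addr=0x32 blk=12 s=0: L1-HIT | VC [14, 8]
  [11] addr=0x1b blk=6 s=0: MISS | VC [14, 8, 12]
  [12] addr=0x38 blk=14 s=0: VC-HIT | VC [6, 8, 12]
  [13] addr=0x31 blk=12 s=0: VC-HIT | VC [6, 8, 14]
  [14] addr=0x3a blk=14 s=0: VC-HIT | VC [6, 8, 12]
  [15] addr=0x33 blk=12 s=0: VC-HIT | VC [6, 8, 14]

VC = [6, 8, 14]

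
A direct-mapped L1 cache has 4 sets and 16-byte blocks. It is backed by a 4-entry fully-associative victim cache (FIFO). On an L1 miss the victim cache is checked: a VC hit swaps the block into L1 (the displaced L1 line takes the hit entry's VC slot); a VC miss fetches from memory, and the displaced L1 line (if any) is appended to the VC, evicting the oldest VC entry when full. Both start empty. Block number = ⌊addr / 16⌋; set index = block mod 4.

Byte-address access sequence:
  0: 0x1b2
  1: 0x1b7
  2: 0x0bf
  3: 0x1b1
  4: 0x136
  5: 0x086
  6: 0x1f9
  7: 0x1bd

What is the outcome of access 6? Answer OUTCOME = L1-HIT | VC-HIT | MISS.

#0 0x1b2→b27/s3 MISS; vc=[]
#1 0x1b7→b27/s3 L1-HIT; vc=[]
#2 0xbf→b11/s3 MISS; vc=[27]
#3 0x1b1→b27/s3 VC-HIT; vc=[11]
#4 0x136→b19/s3 MISS; vc=[11,27]
#5 0x86→b8/s0 MISS; vc=[11,27]
#6 0x1f9→b31/s3 MISS; vc=[11,27,19]
#7 0x1bd→b27/s3 VC-HIT; vc=[11,31,19]

OUTCOME = MISS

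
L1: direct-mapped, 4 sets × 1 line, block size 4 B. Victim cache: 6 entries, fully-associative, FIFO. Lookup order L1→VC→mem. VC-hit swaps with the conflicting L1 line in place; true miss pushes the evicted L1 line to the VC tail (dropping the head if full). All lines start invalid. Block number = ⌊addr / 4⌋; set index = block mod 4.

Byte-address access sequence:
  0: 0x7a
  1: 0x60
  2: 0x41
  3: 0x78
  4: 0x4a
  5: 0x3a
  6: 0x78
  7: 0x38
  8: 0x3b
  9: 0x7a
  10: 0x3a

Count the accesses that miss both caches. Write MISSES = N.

MISSES = 5

#0 0x7a→b30/s2 MISS; vc=[]
#1 0x60→b24/s0 MISS; vc=[]
#2 0x41→b16/s0 MISS; vc=[24]
#3 0x78→b30/s2 L1-HIT; vc=[24]
#4 0x4a→b18/s2 MISS; vc=[24,30]
#5 0x3a→b14/s2 MISS; vc=[24,30,18]
#6 0x78→b30/s2 VC-HIT; vc=[24,14,18]
#7 0x38→b14/s2 VC-HIT; vc=[24,30,18]
#8 0x3b→b14/s2 L1-HIT; vc=[24,30,18]
#9 0x7a→b30/s2 VC-HIT; vc=[24,14,18]
#10 0x3a→b14/s2 VC-HIT; vc=[24,30,18]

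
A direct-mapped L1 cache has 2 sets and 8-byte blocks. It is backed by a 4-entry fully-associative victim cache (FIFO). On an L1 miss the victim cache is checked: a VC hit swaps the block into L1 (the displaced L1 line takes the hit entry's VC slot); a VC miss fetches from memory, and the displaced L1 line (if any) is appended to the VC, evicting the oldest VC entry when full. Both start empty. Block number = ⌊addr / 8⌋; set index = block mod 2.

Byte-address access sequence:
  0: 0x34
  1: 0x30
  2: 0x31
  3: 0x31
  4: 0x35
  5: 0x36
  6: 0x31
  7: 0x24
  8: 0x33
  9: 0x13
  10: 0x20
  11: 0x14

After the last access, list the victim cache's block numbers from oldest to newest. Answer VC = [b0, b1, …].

#0 0x34→b6/s0 MISS; vc=[]
#1 0x30→b6/s0 L1-HIT; vc=[]
#2 0x31→b6/s0 L1-HIT; vc=[]
#3 0x31→b6/s0 L1-HIT; vc=[]
#4 0x35→b6/s0 L1-HIT; vc=[]
#5 0x36→b6/s0 L1-HIT; vc=[]
#6 0x31→b6/s0 L1-HIT; vc=[]
#7 0x24→b4/s0 MISS; vc=[6]
#8 0x33→b6/s0 VC-HIT; vc=[4]
#9 0x13→b2/s0 MISS; vc=[4,6]
#10 0x20→b4/s0 VC-HIT; vc=[2,6]
#11 0x14→b2/s0 VC-HIT; vc=[4,6]

VC = [4, 6]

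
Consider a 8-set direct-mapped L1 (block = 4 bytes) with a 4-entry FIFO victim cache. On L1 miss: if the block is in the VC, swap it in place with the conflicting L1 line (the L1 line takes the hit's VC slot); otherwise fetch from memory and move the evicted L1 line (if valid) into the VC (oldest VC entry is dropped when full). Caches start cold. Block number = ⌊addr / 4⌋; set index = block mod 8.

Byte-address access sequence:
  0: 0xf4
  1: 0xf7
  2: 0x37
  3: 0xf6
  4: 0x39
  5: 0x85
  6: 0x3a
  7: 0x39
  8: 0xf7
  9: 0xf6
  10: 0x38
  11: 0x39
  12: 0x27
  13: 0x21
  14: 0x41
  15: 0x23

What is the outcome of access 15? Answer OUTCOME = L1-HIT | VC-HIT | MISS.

0: 0xf4 (blk 61, set 5) → MISS  vc=[]
1: 0xf7 (blk 61, set 5) → L1-HIT  vc=[]
2: 0x37 (blk 13, set 5) → MISS  vc=[61]
3: 0xf6 (blk 61, set 5) → VC-HIT  vc=[13]
4: 0x39 (blk 14, set 6) → MISS  vc=[13]
5: 0x85 (blk 33, set 1) → MISS  vc=[13]
6: 0x3a (blk 14, set 6) → L1-HIT  vc=[13]
7: 0x39 (blk 14, set 6) → L1-HIT  vc=[13]
8: 0xf7 (blk 61, set 5) → L1-HIT  vc=[13]
9: 0xf6 (blk 61, set 5) → L1-HIT  vc=[13]
10: 0x38 (blk 14, set 6) → L1-HIT  vc=[13]
11: 0x39 (blk 14, set 6) → L1-HIT  vc=[13]
12: 0x27 (blk 9, set 1) → MISS  vc=[13, 33]
13: 0x21 (blk 8, set 0) → MISS  vc=[13, 33]
14: 0x41 (blk 16, set 0) → MISS  vc=[13, 33, 8]
15: 0x23 (blk 8, set 0) → VC-HIT  vc=[13, 33, 16]

OUTCOME = VC-HIT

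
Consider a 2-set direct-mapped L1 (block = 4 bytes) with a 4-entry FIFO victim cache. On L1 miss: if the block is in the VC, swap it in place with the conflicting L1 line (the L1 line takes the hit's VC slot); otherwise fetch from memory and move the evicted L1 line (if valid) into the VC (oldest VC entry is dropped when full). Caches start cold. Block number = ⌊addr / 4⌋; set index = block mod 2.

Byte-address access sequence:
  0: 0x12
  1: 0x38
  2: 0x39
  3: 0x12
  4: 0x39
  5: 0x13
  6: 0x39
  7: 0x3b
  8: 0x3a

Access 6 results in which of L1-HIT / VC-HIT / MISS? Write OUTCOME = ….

OUTCOME = VC-HIT

  [0] addr=0x12 blk=4 s=0: MISS | VC []
  [1] addr=0x38 blk=14 s=0: MISS | VC [4]
  [2] addr=0x39 blk=14 s=0: L1-HIT | VC [4]
  [3] addr=0x12 blk=4 s=0: VC-HIT | VC [14]
  [4] addr=0x39 blk=14 s=0: VC-HIT | VC [4]
  [5] addr=0x13 blk=4 s=0: VC-HIT | VC [14]
  [6] addr=0x39 blk=14 s=0: VC-HIT | VC [4]
  [7] addr=0x3b blk=14 s=0: L1-HIT | VC [4]
  [8] addr=0x3a blk=14 s=0: L1-HIT | VC [4]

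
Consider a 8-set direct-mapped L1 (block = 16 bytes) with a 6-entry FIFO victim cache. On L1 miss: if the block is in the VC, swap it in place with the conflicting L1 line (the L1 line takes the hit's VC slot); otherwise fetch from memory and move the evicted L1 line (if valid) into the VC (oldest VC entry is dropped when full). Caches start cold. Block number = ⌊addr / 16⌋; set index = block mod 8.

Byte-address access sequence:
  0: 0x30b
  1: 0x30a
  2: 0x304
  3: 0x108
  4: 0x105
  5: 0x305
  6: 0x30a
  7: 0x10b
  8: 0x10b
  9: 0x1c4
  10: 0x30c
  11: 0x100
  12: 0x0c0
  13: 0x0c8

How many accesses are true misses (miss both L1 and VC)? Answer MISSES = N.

  [0] addr=0x30b blk=48 s=0: MISS | VC []
  [1] addr=0x30a blk=48 s=0: L1-HIT | VC []
  [2] addr=0x304 blk=48 s=0: L1-HIT | VC []
  [3] addr=0x108 blk=16 s=0: MISS | VC [48]
  [4] addr=0x105 blk=16 s=0: L1-HIT | VC [48]
  [5] addr=0x305 blk=48 s=0: VC-HIT | VC [16]
  [6] addr=0x30a blk=48 s=0: L1-HIT | VC [16]
  [7] addr=0x10b blk=16 s=0: VC-HIT | VC [48]
  [8] addr=0x10b blk=16 s=0: L1-HIT | VC [48]
  [9] addr=0x1c4 blk=28 s=4: MISS | VC [48]
  [10] addr=0x30c blk=48 s=0: VC-HIT | VC [16]
  [11] addr=0x100 blk=16 s=0: VC-HIT | VC [48]
  [12] addr=0xc0 blk=12 s=4: MISS | VC [48, 28]
  [13] addr=0xc8 blk=12 s=4: L1-HIT | VC [48, 28]

MISSES = 4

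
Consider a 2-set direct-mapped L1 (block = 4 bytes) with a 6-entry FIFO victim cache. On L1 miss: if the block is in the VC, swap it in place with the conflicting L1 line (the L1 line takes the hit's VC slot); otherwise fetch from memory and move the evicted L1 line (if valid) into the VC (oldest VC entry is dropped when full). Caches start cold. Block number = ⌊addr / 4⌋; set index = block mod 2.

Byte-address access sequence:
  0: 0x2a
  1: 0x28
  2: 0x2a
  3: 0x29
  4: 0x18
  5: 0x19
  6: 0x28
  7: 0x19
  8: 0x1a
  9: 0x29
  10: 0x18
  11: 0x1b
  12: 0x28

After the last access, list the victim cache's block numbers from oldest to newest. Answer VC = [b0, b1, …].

  [0] addr=0x2a blk=10 s=0: MISS | VC []
  [1] addr=0x28 blk=10 s=0: L1-HIT | VC []
  [2] addr=0x2a blk=10 s=0: L1-HIT | VC []
  [3] addr=0x29 blk=10 s=0: L1-HIT | VC []
  [4] addr=0x18 blk=6 s=0: MISS | VC [10]
  [5] addr=0x19 blk=6 s=0: L1-HIT | VC [10]
  [6] addr=0x28 blk=10 s=0: VC-HIT | VC [6]
  [7] addr=0x19 blk=6 s=0: VC-HIT | VC [10]
  [8] addr=0x1a blk=6 s=0: L1-HIT | VC [10]
  [9] addr=0x29 blk=10 s=0: VC-HIT | VC [6]
  [10] addr=0x18 blk=6 s=0: VC-HIT | VC [10]
  [11] addr=0x1b blk=6 s=0: L1-HIT | VC [10]
  [12] addr=0x28 blk=10 s=0: VC-HIT | VC [6]

VC = [6]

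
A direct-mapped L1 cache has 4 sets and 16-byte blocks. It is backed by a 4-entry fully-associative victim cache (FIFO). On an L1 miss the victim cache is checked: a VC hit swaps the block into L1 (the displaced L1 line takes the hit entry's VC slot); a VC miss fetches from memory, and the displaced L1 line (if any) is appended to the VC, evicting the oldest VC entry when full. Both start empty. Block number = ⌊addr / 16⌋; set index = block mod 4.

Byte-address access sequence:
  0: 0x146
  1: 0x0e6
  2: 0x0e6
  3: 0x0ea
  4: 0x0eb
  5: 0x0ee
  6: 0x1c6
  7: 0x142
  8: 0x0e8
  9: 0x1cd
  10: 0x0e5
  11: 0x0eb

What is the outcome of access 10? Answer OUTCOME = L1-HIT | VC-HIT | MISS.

OUTCOME = L1-HIT

0: 0x146 (blk 20, set 0) → MISS  vc=[]
1: 0xe6 (blk 14, set 2) → MISS  vc=[]
2: 0xe6 (blk 14, set 2) → L1-HIT  vc=[]
3: 0xea (blk 14, set 2) → L1-HIT  vc=[]
4: 0xeb (blk 14, set 2) → L1-HIT  vc=[]
5: 0xee (blk 14, set 2) → L1-HIT  vc=[]
6: 0x1c6 (blk 28, set 0) → MISS  vc=[20]
7: 0x142 (blk 20, set 0) → VC-HIT  vc=[28]
8: 0xe8 (blk 14, set 2) → L1-HIT  vc=[28]
9: 0x1cd (blk 28, set 0) → VC-HIT  vc=[20]
10: 0xe5 (blk 14, set 2) → L1-HIT  vc=[20]
11: 0xeb (blk 14, set 2) → L1-HIT  vc=[20]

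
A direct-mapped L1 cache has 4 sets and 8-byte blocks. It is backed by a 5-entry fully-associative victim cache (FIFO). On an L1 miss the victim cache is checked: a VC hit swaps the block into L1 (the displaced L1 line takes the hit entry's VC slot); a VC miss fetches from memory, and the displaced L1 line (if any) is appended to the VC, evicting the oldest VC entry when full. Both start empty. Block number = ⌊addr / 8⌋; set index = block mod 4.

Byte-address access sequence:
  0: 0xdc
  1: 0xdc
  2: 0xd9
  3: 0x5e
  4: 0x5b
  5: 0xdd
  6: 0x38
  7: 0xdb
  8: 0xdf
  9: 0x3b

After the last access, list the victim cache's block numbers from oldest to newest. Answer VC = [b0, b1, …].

VC = [11, 27]

#0 0xdc→b27/s3 MISS; vc=[]
#1 0xdc→b27/s3 L1-HIT; vc=[]
#2 0xd9→b27/s3 L1-HIT; vc=[]
#3 0x5e→b11/s3 MISS; vc=[27]
#4 0x5b→b11/s3 L1-HIT; vc=[27]
#5 0xdd→b27/s3 VC-HIT; vc=[11]
#6 0x38→b7/s3 MISS; vc=[11,27]
#7 0xdb→b27/s3 VC-HIT; vc=[11,7]
#8 0xdf→b27/s3 L1-HIT; vc=[11,7]
#9 0x3b→b7/s3 VC-HIT; vc=[11,27]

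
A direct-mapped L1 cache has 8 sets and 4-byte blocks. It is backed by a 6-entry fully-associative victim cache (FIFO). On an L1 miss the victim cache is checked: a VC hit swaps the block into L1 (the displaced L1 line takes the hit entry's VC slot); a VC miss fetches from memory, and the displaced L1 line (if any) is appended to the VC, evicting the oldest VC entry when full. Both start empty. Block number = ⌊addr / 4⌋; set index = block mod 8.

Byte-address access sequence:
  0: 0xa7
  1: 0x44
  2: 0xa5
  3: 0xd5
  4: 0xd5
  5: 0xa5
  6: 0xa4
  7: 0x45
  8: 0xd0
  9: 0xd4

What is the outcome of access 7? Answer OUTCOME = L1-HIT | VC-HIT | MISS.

0: 0xa7 (blk 41, set 1) → MISS  vc=[]
1: 0x44 (blk 17, set 1) → MISS  vc=[41]
2: 0xa5 (blk 41, set 1) → VC-HIT  vc=[17]
3: 0xd5 (blk 53, set 5) → MISS  vc=[17]
4: 0xd5 (blk 53, set 5) → L1-HIT  vc=[17]
5: 0xa5 (blk 41, set 1) → L1-HIT  vc=[17]
6: 0xa4 (blk 41, set 1) → L1-HIT  vc=[17]
7: 0x45 (blk 17, set 1) → VC-HIT  vc=[41]
8: 0xd0 (blk 52, set 4) → MISS  vc=[41]
9: 0xd4 (blk 53, set 5) → L1-HIT  vc=[41]

OUTCOME = VC-HIT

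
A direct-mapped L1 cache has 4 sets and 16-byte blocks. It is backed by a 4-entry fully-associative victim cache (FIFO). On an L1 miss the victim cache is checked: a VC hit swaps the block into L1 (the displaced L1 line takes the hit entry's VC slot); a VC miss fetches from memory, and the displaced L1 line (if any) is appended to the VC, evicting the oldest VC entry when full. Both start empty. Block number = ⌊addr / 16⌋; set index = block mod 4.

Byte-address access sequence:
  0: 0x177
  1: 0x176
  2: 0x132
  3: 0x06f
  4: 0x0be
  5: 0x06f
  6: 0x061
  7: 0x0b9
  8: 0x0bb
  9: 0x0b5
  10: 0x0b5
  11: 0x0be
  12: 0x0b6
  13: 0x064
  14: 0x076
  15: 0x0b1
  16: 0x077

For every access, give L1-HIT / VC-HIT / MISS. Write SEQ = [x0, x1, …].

  [0] addr=0x177 blk=23 s=3: MISS | VC []
  [1] addr=0x176 blk=23 s=3: L1-HIT | VC []
  [2] addr=0x132 blk=19 s=3: MISS | VC [23]
  [3] addr=0x6f blk=6 s=2: MISS | VC [23]
  [4] addr=0xbe blk=11 s=3: MISS | VC [23, 19]
  [5] addr=0x6f blk=6 s=2: L1-HIT | VC [23, 19]
  [6] addr=0x61 blk=6 s=2: L1-HIT | VC [23, 19]
  [7] addr=0xb9 blk=11 s=3: L1-HIT | VC [23, 19]
  [8] addr=0xbb blk=11 s=3: L1-HIT | VC [23, 19]
  [9] addr=0xb5 blk=11 s=3: L1-HIT | VC [23, 19]
  [10] addr=0xb5 blk=11 s=3: L1-HIT | VC [23, 19]
  [11] addr=0xbe blk=11 s=3: L1-HIT | VC [23, 19]
  [12] addr=0xb6 blk=11 s=3: L1-HIT | VC [23, 19]
  [13] addr=0x64 blk=6 s=2: L1-HIT | VC [23, 19]
  [14] addr=0x76 blk=7 s=3: MISS | VC [23, 19, 11]
  [15] addr=0xb1 blk=11 s=3: VC-HIT | VC [23, 19, 7]
  [16] addr=0x77 blk=7 s=3: VC-HIT | VC [23, 19, 11]

SEQ = [MISS, L1-HIT, MISS, MISS, MISS, L1-HIT, L1-HIT, L1-HIT, L1-HIT, L1-HIT, L1-HIT, L1-HIT, L1-HIT, L1-HIT, MISS, VC-HIT, VC-HIT]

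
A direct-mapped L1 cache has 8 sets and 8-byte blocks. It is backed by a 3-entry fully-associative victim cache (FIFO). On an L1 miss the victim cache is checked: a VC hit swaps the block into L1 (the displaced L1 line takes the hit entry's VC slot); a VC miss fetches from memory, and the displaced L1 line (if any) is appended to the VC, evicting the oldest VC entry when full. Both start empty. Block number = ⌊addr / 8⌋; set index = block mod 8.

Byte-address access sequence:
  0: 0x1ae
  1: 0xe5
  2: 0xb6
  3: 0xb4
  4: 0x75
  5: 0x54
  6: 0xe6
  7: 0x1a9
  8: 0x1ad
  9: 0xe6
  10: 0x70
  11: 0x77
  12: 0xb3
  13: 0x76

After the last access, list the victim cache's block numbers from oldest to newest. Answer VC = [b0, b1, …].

VC = [22]

#0 0x1ae→b53/s5 MISS; vc=[]
#1 0xe5→b28/s4 MISS; vc=[]
#2 0xb6→b22/s6 MISS; vc=[]
#3 0xb4→b22/s6 L1-HIT; vc=[]
#4 0x75→b14/s6 MISS; vc=[22]
#5 0x54→b10/s2 MISS; vc=[22]
#6 0xe6→b28/s4 L1-HIT; vc=[22]
#7 0x1a9→b53/s5 L1-HIT; vc=[22]
#8 0x1ad→b53/s5 L1-HIT; vc=[22]
#9 0xe6→b28/s4 L1-HIT; vc=[22]
#10 0x70→b14/s6 L1-HIT; vc=[22]
#11 0x77→b14/s6 L1-HIT; vc=[22]
#12 0xb3→b22/s6 VC-HIT; vc=[14]
#13 0x76→b14/s6 VC-HIT; vc=[22]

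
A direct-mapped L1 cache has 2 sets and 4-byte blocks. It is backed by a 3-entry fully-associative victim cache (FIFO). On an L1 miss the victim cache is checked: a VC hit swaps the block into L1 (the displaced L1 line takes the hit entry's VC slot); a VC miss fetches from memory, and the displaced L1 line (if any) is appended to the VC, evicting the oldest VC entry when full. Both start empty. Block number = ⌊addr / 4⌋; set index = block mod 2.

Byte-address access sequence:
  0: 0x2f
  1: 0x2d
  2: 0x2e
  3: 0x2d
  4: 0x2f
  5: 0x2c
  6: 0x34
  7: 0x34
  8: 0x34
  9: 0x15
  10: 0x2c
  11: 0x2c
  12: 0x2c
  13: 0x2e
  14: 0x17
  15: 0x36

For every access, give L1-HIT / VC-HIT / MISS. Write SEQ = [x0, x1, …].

#0 0x2f→b11/s1 MISS; vc=[]
#1 0x2d→b11/s1 L1-HIT; vc=[]
#2 0x2e→b11/s1 L1-HIT; vc=[]
#3 0x2d→b11/s1 L1-HIT; vc=[]
#4 0x2f→b11/s1 L1-HIT; vc=[]
#5 0x2c→b11/s1 L1-HIT; vc=[]
#6 0x34→b13/s1 MISS; vc=[11]
#7 0x34→b13/s1 L1-HIT; vc=[11]
#8 0x34→b13/s1 L1-HIT; vc=[11]
#9 0x15→b5/s1 MISS; vc=[11,13]
#10 0x2c→b11/s1 VC-HIT; vc=[5,13]
#11 0x2c→b11/s1 L1-HIT; vc=[5,13]
#12 0x2c→b11/s1 L1-HIT; vc=[5,13]
#13 0x2e→b11/s1 L1-HIT; vc=[5,13]
#14 0x17→b5/s1 VC-HIT; vc=[11,13]
#15 0x36→b13/s1 VC-HIT; vc=[11,5]

SEQ = [MISS, L1-HIT, L1-HIT, L1-HIT, L1-HIT, L1-HIT, MISS, L1-HIT, L1-HIT, MISS, VC-HIT, L1-HIT, L1-HIT, L1-HIT, VC-HIT, VC-HIT]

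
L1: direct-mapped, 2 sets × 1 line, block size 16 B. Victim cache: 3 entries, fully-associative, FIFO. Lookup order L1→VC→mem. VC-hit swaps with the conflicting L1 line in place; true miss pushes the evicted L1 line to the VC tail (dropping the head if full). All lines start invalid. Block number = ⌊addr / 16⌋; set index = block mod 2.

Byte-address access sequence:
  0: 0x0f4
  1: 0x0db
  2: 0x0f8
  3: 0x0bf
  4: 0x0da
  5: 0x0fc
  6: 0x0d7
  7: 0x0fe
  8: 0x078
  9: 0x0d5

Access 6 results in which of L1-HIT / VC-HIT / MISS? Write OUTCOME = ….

#0 0xf4→b15/s1 MISS; vc=[]
#1 0xdb→b13/s1 MISS; vc=[15]
#2 0xf8→b15/s1 VC-HIT; vc=[13]
#3 0xbf→b11/s1 MISS; vc=[13,15]
#4 0xda→b13/s1 VC-HIT; vc=[11,15]
#5 0xfc→b15/s1 VC-HIT; vc=[11,13]
#6 0xd7→b13/s1 VC-HIT; vc=[11,15]
#7 0xfe→b15/s1 VC-HIT; vc=[11,13]
#8 0x78→b7/s1 MISS; vc=[11,13,15]
#9 0xd5→b13/s1 VC-HIT; vc=[11,7,15]

OUTCOME = VC-HIT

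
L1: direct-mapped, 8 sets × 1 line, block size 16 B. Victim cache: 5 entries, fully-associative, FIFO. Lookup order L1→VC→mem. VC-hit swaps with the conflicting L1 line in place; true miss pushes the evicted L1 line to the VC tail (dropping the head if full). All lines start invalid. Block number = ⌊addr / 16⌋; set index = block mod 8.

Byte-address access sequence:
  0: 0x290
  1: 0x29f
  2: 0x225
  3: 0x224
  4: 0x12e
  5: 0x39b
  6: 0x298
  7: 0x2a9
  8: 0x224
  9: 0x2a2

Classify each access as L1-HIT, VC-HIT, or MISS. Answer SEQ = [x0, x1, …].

SEQ = [MISS, L1-HIT, MISS, L1-HIT, MISS, MISS, VC-HIT, MISS, VC-HIT, VC-HIT]

0: 0x290 (blk 41, set 1) → MISS  vc=[]
1: 0x29f (blk 41, set 1) → L1-HIT  vc=[]
2: 0x225 (blk 34, set 2) → MISS  vc=[]
3: 0x224 (blk 34, set 2) → L1-HIT  vc=[]
4: 0x12e (blk 18, set 2) → MISS  vc=[34]
5: 0x39b (blk 57, set 1) → MISS  vc=[34, 41]
6: 0x298 (blk 41, set 1) → VC-HIT  vc=[34, 57]
7: 0x2a9 (blk 42, set 2) → MISS  vc=[34, 57, 18]
8: 0x224 (blk 34, set 2) → VC-HIT  vc=[42, 57, 18]
9: 0x2a2 (blk 42, set 2) → VC-HIT  vc=[34, 57, 18]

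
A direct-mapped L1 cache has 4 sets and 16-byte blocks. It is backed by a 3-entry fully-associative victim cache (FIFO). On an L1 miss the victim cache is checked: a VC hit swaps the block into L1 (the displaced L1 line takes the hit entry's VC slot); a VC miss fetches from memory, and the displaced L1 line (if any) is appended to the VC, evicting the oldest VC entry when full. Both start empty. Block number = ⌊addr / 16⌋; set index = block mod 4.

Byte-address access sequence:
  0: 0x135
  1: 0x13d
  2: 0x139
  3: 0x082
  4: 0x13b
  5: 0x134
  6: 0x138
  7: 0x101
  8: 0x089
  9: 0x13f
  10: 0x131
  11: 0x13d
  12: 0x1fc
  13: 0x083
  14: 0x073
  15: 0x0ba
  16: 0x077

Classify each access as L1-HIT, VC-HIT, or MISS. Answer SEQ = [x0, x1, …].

  [0] addr=0x135 blk=19 s=3: MISS | VC []
  [1] addr=0x13d blk=19 s=3: L1-HIT | VC []
  [2] addr=0x139 blk=19 s=3: L1-HIT | VC []
  [3] addr=0x82 blk=8 s=0: MISS | VC []
  [4] addr=0x13b blk=19 s=3: L1-HIT | VC []
  [5] addr=0x134 blk=19 s=3: L1-HIT | VC []
  [6] addr=0x138 blk=19 s=3: L1-HIT | VC []
  [7] addr=0x101 blk=16 s=0: MISS | VC [8]
  [8] addr=0x89 blk=8 s=0: VC-HIT | VC [16]
  [9] addr=0x13f blk=19 s=3: L1-HIT | VC [16]
  [10] addr=0x131 blk=19 s=3: L1-HIT | VC [16]
  [11] addr=0x13d blk=19 s=3: L1-HIT | VC [16]
  [12] addr=0x1fc blk=31 s=3: MISS | VC [16, 19]
  [13] addr=0x83 blk=8 s=0: L1-HIT | VC [16, 19]
  [14] addr=0x73 blk=7 s=3: MISS | VC [16, 19, 31]
  [15] addr=0xba blk=11 s=3: MISS | VC [19, 31, 7]
  [16] addr=0x77 blk=7 s=3: VC-HIT | VC [19, 31, 11]

SEQ = [MISS, L1-HIT, L1-HIT, MISS, L1-HIT, L1-HIT, L1-HIT, MISS, VC-HIT, L1-HIT, L1-HIT, L1-HIT, MISS, L1-HIT, MISS, MISS, VC-HIT]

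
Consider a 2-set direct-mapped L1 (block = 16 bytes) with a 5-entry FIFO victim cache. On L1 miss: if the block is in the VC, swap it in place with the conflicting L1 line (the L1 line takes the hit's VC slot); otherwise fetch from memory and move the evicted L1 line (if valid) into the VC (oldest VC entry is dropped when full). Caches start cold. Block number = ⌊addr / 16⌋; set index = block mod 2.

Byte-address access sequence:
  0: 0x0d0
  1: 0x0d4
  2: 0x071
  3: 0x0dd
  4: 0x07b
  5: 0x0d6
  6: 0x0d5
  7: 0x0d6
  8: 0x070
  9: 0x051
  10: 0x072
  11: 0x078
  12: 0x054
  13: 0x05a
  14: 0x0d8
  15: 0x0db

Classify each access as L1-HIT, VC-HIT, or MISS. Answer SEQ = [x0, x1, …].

#0 0xd0→b13/s1 MISS; vc=[]
#1 0xd4→b13/s1 L1-HIT; vc=[]
#2 0x71→b7/s1 MISS; vc=[13]
#3 0xdd→b13/s1 VC-HIT; vc=[7]
#4 0x7b→b7/s1 VC-HIT; vc=[13]
#5 0xd6→b13/s1 VC-HIT; vc=[7]
#6 0xd5→b13/s1 L1-HIT; vc=[7]
#7 0xd6→b13/s1 L1-HIT; vc=[7]
#8 0x70→b7/s1 VC-HIT; vc=[13]
#9 0x51→b5/s1 MISS; vc=[13,7]
#10 0x72→b7/s1 VC-HIT; vc=[13,5]
#11 0x78→b7/s1 L1-HIT; vc=[13,5]
#12 0x54→b5/s1 VC-HIT; vc=[13,7]
#13 0x5a→b5/s1 L1-HIT; vc=[13,7]
#14 0xd8→b13/s1 VC-HIT; vc=[5,7]
#15 0xdb→b13/s1 L1-HIT; vc=[5,7]

SEQ = [MISS, L1-HIT, MISS, VC-HIT, VC-HIT, VC-HIT, L1-HIT, L1-HIT, VC-HIT, MISS, VC-HIT, L1-HIT, VC-HIT, L1-HIT, VC-HIT, L1-HIT]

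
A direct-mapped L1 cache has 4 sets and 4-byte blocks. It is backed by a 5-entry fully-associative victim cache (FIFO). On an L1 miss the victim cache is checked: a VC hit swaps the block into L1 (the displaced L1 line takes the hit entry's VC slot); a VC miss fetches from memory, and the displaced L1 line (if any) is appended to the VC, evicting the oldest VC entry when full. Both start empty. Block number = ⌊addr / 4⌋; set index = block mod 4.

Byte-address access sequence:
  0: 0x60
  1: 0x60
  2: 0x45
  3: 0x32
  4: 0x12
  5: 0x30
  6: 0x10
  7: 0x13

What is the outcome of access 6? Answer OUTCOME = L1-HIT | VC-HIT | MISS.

OUTCOME = VC-HIT

#0 0x60→b24/s0 MISS; vc=[]
#1 0x60→b24/s0 L1-HIT; vc=[]
#2 0x45→b17/s1 MISS; vc=[]
#3 0x32→b12/s0 MISS; vc=[24]
#4 0x12→b4/s0 MISS; vc=[24,12]
#5 0x30→b12/s0 VC-HIT; vc=[24,4]
#6 0x10→b4/s0 VC-HIT; vc=[24,12]
#7 0x13→b4/s0 L1-HIT; vc=[24,12]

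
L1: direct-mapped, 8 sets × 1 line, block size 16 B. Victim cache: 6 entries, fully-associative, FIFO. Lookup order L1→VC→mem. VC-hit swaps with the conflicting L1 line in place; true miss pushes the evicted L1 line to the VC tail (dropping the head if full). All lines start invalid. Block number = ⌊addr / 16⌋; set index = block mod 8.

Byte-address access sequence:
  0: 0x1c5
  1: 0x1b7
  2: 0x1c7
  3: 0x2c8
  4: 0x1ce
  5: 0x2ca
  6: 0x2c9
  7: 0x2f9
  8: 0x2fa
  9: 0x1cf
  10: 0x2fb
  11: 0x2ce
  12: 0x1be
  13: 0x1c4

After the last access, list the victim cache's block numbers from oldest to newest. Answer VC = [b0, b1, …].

0: 0x1c5 (blk 28, set 4) → MISS  vc=[]
1: 0x1b7 (blk 27, set 3) → MISS  vc=[]
2: 0x1c7 (blk 28, set 4) → L1-HIT  vc=[]
3: 0x2c8 (blk 44, set 4) → MISS  vc=[28]
4: 0x1ce (blk 28, set 4) → VC-HIT  vc=[44]
5: 0x2ca (blk 44, set 4) → VC-HIT  vc=[28]
6: 0x2c9 (blk 44, set 4) → L1-HIT  vc=[28]
7: 0x2f9 (blk 47, set 7) → MISS  vc=[28]
8: 0x2fa (blk 47, set 7) → L1-HIT  vc=[28]
9: 0x1cf (blk 28, set 4) → VC-HIT  vc=[44]
10: 0x2fb (blk 47, set 7) → L1-HIT  vc=[44]
11: 0x2ce (blk 44, set 4) → VC-HIT  vc=[28]
12: 0x1be (blk 27, set 3) → L1-HIT  vc=[28]
13: 0x1c4 (blk 28, set 4) → VC-HIT  vc=[44]

VC = [44]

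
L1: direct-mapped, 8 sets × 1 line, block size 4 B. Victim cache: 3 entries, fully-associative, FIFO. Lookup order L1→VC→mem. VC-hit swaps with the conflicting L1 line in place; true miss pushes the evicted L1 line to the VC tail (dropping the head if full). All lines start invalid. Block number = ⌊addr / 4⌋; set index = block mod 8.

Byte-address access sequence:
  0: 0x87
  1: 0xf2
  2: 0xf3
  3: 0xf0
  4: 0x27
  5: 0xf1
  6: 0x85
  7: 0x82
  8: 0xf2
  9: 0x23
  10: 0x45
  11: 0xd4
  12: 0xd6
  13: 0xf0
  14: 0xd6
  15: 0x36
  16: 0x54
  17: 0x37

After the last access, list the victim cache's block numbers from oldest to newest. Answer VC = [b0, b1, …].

#0 0x87→b33/s1 MISS; vc=[]
#1 0xf2→b60/s4 MISS; vc=[]
#2 0xf3→b60/s4 L1-HIT; vc=[]
#3 0xf0→b60/s4 L1-HIT; vc=[]
#4 0x27→b9/s1 MISS; vc=[33]
#5 0xf1→b60/s4 L1-HIT; vc=[33]
#6 0x85→b33/s1 VC-HIT; vc=[9]
#7 0x82→b32/s0 MISS; vc=[9]
#8 0xf2→b60/s4 L1-HIT; vc=[9]
#9 0x23→b8/s0 MISS; vc=[9,32]
#10 0x45→b17/s1 MISS; vc=[9,32,33]
#11 0xd4→b53/s5 MISS; vc=[9,32,33]
#12 0xd6→b53/s5 L1-HIT; vc=[9,32,33]
#13 0xf0→b60/s4 L1-HIT; vc=[9,32,33]
#14 0xd6→b53/s5 L1-HIT; vc=[9,32,33]
#15 0x36→b13/s5 MISS; vc=[32,33,53]
#16 0x54→b21/s5 MISS; vc=[33,53,13]
#17 0x37→b13/s5 VC-HIT; vc=[33,53,21]

VC = [33, 53, 21]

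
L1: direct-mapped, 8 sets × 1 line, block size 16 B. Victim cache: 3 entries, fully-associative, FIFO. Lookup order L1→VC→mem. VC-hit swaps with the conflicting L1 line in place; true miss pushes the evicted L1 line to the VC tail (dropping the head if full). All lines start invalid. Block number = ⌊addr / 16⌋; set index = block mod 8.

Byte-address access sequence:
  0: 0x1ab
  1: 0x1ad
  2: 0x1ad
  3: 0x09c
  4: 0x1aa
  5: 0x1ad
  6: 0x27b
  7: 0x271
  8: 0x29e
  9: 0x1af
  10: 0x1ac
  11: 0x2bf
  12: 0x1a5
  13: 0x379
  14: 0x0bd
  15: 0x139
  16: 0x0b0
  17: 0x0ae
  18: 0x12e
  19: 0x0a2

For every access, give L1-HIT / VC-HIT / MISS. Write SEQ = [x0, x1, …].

#0 0x1ab→b26/s2 MISS; vc=[]
#1 0x1ad→b26/s2 L1-HIT; vc=[]
#2 0x1ad→b26/s2 L1-HIT; vc=[]
#3 0x9c→b9/s1 MISS; vc=[]
#4 0x1aa→b26/s2 L1-HIT; vc=[]
#5 0x1ad→b26/s2 L1-HIT; vc=[]
#6 0x27b→b39/s7 MISS; vc=[]
#7 0x271→b39/s7 L1-HIT; vc=[]
#8 0x29e→b41/s1 MISS; vc=[9]
#9 0x1af→b26/s2 L1-HIT; vc=[9]
#10 0x1ac→b26/s2 L1-HIT; vc=[9]
#11 0x2bf→b43/s3 MISS; vc=[9]
#12 0x1a5→b26/s2 L1-HIT; vc=[9]
#13 0x379→b55/s7 MISS; vc=[9,39]
#14 0xbd→b11/s3 MISS; vc=[9,39,43]
#15 0x139→b19/s3 MISS; vc=[39,43,11]
#16 0xb0→b11/s3 VC-HIT; vc=[39,43,19]
#17 0xae→b10/s2 MISS; vc=[43,19,26]
#18 0x12e→b18/s2 MISS; vc=[19,26,10]
#19 0xa2→b10/s2 VC-HIT; vc=[19,26,18]

SEQ = [MISS, L1-HIT, L1-HIT, MISS, L1-HIT, L1-HIT, MISS, L1-HIT, MISS, L1-HIT, L1-HIT, MISS, L1-HIT, MISS, MISS, MISS, VC-HIT, MISS, MISS, VC-HIT]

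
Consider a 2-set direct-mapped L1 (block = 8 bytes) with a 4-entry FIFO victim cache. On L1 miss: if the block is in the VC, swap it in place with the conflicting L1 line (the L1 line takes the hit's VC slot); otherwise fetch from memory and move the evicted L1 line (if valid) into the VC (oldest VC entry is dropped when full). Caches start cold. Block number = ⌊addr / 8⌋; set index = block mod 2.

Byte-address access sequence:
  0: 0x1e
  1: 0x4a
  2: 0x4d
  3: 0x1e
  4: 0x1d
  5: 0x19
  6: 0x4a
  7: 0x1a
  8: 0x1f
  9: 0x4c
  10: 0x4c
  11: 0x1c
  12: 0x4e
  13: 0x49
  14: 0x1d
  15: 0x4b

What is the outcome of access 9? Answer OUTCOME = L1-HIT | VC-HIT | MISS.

OUTCOME = VC-HIT

  [0] addr=0x1e blk=3 s=1: MISS | VC []
  [1] addr=0x4a blk=9 s=1: MISS | VC [3]
  [2] addr=0x4d blk=9 s=1: L1-HIT | VC [3]
  [3] addr=0x1e blk=3 s=1: VC-HIT | VC [9]
  [4] addr=0x1d blk=3 s=1: L1-HIT | VC [9]
  [5] addr=0x19 blk=3 s=1: L1-HIT | VC [9]
  [6] addr=0x4a blk=9 s=1: VC-HIT | VC [3]
  [7] addr=0x1a blk=3 s=1: VC-HIT | VC [9]
  [8] addr=0x1f blk=3 s=1: L1-HIT | VC [9]
  [9] addr=0x4c blk=9 s=1: VC-HIT | VC [3]
  [10] addr=0x4c blk=9 s=1: L1-HIT | VC [3]
  [11] addr=0x1c blk=3 s=1: VC-HIT | VC [9]
  [12] addr=0x4e blk=9 s=1: VC-HIT | VC [3]
  [13] addr=0x49 blk=9 s=1: L1-HIT | VC [3]
  [14] addr=0x1d blk=3 s=1: VC-HIT | VC [9]
  [15] addr=0x4b blk=9 s=1: VC-HIT | VC [3]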